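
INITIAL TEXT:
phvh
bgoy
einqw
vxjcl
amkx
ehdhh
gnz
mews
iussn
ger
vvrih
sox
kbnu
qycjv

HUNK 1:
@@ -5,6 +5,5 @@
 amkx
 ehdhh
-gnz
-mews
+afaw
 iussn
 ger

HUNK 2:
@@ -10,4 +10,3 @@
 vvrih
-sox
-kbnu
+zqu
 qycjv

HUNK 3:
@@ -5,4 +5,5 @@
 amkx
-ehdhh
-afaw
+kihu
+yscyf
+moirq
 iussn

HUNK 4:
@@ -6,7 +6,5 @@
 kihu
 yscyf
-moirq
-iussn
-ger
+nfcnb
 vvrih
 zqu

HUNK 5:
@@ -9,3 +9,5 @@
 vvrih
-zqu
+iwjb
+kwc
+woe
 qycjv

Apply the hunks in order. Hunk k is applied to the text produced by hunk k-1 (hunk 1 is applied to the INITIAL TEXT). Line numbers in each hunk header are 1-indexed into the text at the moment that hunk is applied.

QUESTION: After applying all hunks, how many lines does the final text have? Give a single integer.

Hunk 1: at line 5 remove [gnz,mews] add [afaw] -> 13 lines: phvh bgoy einqw vxjcl amkx ehdhh afaw iussn ger vvrih sox kbnu qycjv
Hunk 2: at line 10 remove [sox,kbnu] add [zqu] -> 12 lines: phvh bgoy einqw vxjcl amkx ehdhh afaw iussn ger vvrih zqu qycjv
Hunk 3: at line 5 remove [ehdhh,afaw] add [kihu,yscyf,moirq] -> 13 lines: phvh bgoy einqw vxjcl amkx kihu yscyf moirq iussn ger vvrih zqu qycjv
Hunk 4: at line 6 remove [moirq,iussn,ger] add [nfcnb] -> 11 lines: phvh bgoy einqw vxjcl amkx kihu yscyf nfcnb vvrih zqu qycjv
Hunk 5: at line 9 remove [zqu] add [iwjb,kwc,woe] -> 13 lines: phvh bgoy einqw vxjcl amkx kihu yscyf nfcnb vvrih iwjb kwc woe qycjv
Final line count: 13

Answer: 13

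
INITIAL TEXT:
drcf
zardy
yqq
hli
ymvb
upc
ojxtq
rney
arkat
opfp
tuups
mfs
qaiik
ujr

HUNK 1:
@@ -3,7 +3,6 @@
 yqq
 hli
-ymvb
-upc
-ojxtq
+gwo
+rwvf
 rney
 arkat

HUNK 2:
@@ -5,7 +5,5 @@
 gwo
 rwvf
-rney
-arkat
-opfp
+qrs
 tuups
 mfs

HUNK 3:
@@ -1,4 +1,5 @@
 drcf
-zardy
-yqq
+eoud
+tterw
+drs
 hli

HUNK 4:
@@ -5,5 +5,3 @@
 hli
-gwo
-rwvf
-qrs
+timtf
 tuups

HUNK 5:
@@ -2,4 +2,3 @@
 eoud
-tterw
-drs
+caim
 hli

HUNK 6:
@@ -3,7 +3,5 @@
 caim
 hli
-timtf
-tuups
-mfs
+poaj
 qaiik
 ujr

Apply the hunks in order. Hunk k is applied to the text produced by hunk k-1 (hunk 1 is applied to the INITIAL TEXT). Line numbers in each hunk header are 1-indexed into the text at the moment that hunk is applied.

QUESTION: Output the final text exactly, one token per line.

Hunk 1: at line 3 remove [ymvb,upc,ojxtq] add [gwo,rwvf] -> 13 lines: drcf zardy yqq hli gwo rwvf rney arkat opfp tuups mfs qaiik ujr
Hunk 2: at line 5 remove [rney,arkat,opfp] add [qrs] -> 11 lines: drcf zardy yqq hli gwo rwvf qrs tuups mfs qaiik ujr
Hunk 3: at line 1 remove [zardy,yqq] add [eoud,tterw,drs] -> 12 lines: drcf eoud tterw drs hli gwo rwvf qrs tuups mfs qaiik ujr
Hunk 4: at line 5 remove [gwo,rwvf,qrs] add [timtf] -> 10 lines: drcf eoud tterw drs hli timtf tuups mfs qaiik ujr
Hunk 5: at line 2 remove [tterw,drs] add [caim] -> 9 lines: drcf eoud caim hli timtf tuups mfs qaiik ujr
Hunk 6: at line 3 remove [timtf,tuups,mfs] add [poaj] -> 7 lines: drcf eoud caim hli poaj qaiik ujr

Answer: drcf
eoud
caim
hli
poaj
qaiik
ujr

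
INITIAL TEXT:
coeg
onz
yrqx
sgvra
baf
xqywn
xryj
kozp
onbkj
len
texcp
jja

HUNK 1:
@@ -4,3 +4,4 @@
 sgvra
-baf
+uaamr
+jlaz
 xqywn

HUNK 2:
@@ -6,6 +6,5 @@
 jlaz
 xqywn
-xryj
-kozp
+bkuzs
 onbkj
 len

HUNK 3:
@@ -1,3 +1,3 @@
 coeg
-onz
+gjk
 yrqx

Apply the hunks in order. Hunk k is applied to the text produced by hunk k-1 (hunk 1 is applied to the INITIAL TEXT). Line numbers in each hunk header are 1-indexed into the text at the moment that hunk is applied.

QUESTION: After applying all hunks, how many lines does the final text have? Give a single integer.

Answer: 12

Derivation:
Hunk 1: at line 4 remove [baf] add [uaamr,jlaz] -> 13 lines: coeg onz yrqx sgvra uaamr jlaz xqywn xryj kozp onbkj len texcp jja
Hunk 2: at line 6 remove [xryj,kozp] add [bkuzs] -> 12 lines: coeg onz yrqx sgvra uaamr jlaz xqywn bkuzs onbkj len texcp jja
Hunk 3: at line 1 remove [onz] add [gjk] -> 12 lines: coeg gjk yrqx sgvra uaamr jlaz xqywn bkuzs onbkj len texcp jja
Final line count: 12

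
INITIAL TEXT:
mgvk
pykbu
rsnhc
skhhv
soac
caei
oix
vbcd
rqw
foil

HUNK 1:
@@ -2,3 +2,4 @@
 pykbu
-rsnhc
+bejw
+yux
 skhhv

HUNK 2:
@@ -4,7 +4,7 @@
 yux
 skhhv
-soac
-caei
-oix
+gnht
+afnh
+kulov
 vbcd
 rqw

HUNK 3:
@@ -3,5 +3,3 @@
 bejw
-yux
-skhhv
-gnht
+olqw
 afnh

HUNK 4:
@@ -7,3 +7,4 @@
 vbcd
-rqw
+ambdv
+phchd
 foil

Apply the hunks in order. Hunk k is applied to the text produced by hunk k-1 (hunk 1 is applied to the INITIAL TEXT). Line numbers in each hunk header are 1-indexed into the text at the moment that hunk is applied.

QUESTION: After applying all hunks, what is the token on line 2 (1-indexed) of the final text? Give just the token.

Hunk 1: at line 2 remove [rsnhc] add [bejw,yux] -> 11 lines: mgvk pykbu bejw yux skhhv soac caei oix vbcd rqw foil
Hunk 2: at line 4 remove [soac,caei,oix] add [gnht,afnh,kulov] -> 11 lines: mgvk pykbu bejw yux skhhv gnht afnh kulov vbcd rqw foil
Hunk 3: at line 3 remove [yux,skhhv,gnht] add [olqw] -> 9 lines: mgvk pykbu bejw olqw afnh kulov vbcd rqw foil
Hunk 4: at line 7 remove [rqw] add [ambdv,phchd] -> 10 lines: mgvk pykbu bejw olqw afnh kulov vbcd ambdv phchd foil
Final line 2: pykbu

Answer: pykbu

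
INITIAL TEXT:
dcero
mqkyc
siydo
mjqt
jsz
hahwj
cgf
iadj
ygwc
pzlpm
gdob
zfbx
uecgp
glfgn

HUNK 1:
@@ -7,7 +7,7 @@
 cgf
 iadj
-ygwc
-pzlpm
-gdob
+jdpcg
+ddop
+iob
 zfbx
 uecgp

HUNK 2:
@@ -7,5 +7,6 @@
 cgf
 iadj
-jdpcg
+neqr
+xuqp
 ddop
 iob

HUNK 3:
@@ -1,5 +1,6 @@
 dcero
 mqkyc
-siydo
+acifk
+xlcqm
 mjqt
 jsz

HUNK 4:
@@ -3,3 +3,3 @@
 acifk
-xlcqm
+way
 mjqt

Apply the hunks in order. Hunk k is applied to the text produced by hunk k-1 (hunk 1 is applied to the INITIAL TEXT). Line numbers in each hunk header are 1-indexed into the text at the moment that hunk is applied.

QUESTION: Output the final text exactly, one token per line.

Answer: dcero
mqkyc
acifk
way
mjqt
jsz
hahwj
cgf
iadj
neqr
xuqp
ddop
iob
zfbx
uecgp
glfgn

Derivation:
Hunk 1: at line 7 remove [ygwc,pzlpm,gdob] add [jdpcg,ddop,iob] -> 14 lines: dcero mqkyc siydo mjqt jsz hahwj cgf iadj jdpcg ddop iob zfbx uecgp glfgn
Hunk 2: at line 7 remove [jdpcg] add [neqr,xuqp] -> 15 lines: dcero mqkyc siydo mjqt jsz hahwj cgf iadj neqr xuqp ddop iob zfbx uecgp glfgn
Hunk 3: at line 1 remove [siydo] add [acifk,xlcqm] -> 16 lines: dcero mqkyc acifk xlcqm mjqt jsz hahwj cgf iadj neqr xuqp ddop iob zfbx uecgp glfgn
Hunk 4: at line 3 remove [xlcqm] add [way] -> 16 lines: dcero mqkyc acifk way mjqt jsz hahwj cgf iadj neqr xuqp ddop iob zfbx uecgp glfgn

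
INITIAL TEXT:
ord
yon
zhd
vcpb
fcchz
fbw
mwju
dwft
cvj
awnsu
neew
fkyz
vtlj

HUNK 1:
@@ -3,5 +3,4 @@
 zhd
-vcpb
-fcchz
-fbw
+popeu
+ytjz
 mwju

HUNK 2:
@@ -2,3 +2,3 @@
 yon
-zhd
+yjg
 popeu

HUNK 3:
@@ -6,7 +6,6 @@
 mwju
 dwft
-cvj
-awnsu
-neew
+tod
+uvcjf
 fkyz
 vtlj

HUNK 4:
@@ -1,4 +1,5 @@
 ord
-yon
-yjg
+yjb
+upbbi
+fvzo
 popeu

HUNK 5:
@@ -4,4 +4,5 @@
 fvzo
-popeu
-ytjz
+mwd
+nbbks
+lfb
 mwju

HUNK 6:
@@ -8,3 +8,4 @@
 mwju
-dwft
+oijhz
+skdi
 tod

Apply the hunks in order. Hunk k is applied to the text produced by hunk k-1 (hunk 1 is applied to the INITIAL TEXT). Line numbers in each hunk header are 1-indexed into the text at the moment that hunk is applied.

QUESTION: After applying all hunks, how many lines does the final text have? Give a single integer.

Hunk 1: at line 3 remove [vcpb,fcchz,fbw] add [popeu,ytjz] -> 12 lines: ord yon zhd popeu ytjz mwju dwft cvj awnsu neew fkyz vtlj
Hunk 2: at line 2 remove [zhd] add [yjg] -> 12 lines: ord yon yjg popeu ytjz mwju dwft cvj awnsu neew fkyz vtlj
Hunk 3: at line 6 remove [cvj,awnsu,neew] add [tod,uvcjf] -> 11 lines: ord yon yjg popeu ytjz mwju dwft tod uvcjf fkyz vtlj
Hunk 4: at line 1 remove [yon,yjg] add [yjb,upbbi,fvzo] -> 12 lines: ord yjb upbbi fvzo popeu ytjz mwju dwft tod uvcjf fkyz vtlj
Hunk 5: at line 4 remove [popeu,ytjz] add [mwd,nbbks,lfb] -> 13 lines: ord yjb upbbi fvzo mwd nbbks lfb mwju dwft tod uvcjf fkyz vtlj
Hunk 6: at line 8 remove [dwft] add [oijhz,skdi] -> 14 lines: ord yjb upbbi fvzo mwd nbbks lfb mwju oijhz skdi tod uvcjf fkyz vtlj
Final line count: 14

Answer: 14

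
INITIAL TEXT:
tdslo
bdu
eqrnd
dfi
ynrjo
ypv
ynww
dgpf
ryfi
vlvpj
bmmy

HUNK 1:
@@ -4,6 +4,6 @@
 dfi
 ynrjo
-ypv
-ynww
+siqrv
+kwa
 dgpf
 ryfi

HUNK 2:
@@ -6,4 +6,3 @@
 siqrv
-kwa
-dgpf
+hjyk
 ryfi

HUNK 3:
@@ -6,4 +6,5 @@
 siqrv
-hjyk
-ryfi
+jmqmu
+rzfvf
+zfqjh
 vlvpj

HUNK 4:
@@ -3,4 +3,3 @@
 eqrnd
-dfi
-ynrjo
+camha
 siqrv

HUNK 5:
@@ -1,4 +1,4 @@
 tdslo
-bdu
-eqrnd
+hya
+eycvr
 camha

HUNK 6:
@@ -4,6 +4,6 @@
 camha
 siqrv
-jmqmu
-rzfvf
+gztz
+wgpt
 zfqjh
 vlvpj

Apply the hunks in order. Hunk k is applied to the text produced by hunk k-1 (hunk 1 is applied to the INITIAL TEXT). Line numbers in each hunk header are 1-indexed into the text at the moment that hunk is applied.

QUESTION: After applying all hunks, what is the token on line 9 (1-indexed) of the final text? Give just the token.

Answer: vlvpj

Derivation:
Hunk 1: at line 4 remove [ypv,ynww] add [siqrv,kwa] -> 11 lines: tdslo bdu eqrnd dfi ynrjo siqrv kwa dgpf ryfi vlvpj bmmy
Hunk 2: at line 6 remove [kwa,dgpf] add [hjyk] -> 10 lines: tdslo bdu eqrnd dfi ynrjo siqrv hjyk ryfi vlvpj bmmy
Hunk 3: at line 6 remove [hjyk,ryfi] add [jmqmu,rzfvf,zfqjh] -> 11 lines: tdslo bdu eqrnd dfi ynrjo siqrv jmqmu rzfvf zfqjh vlvpj bmmy
Hunk 4: at line 3 remove [dfi,ynrjo] add [camha] -> 10 lines: tdslo bdu eqrnd camha siqrv jmqmu rzfvf zfqjh vlvpj bmmy
Hunk 5: at line 1 remove [bdu,eqrnd] add [hya,eycvr] -> 10 lines: tdslo hya eycvr camha siqrv jmqmu rzfvf zfqjh vlvpj bmmy
Hunk 6: at line 4 remove [jmqmu,rzfvf] add [gztz,wgpt] -> 10 lines: tdslo hya eycvr camha siqrv gztz wgpt zfqjh vlvpj bmmy
Final line 9: vlvpj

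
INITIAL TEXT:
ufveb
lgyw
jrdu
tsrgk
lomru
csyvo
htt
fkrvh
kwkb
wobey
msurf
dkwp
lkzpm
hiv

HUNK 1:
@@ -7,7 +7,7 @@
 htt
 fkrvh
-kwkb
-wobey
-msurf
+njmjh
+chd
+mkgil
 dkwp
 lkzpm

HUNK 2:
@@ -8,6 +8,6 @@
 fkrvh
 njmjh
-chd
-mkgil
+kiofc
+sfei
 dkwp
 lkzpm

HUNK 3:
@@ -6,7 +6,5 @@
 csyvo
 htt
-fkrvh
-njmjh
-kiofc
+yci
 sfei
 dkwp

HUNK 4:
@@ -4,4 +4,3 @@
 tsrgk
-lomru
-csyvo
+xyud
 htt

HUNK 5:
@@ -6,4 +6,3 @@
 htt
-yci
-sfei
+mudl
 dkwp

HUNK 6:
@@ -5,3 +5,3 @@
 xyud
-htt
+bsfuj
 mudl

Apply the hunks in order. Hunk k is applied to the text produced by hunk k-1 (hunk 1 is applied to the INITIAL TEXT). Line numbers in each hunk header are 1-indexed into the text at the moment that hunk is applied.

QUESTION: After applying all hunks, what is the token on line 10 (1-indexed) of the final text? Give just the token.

Answer: hiv

Derivation:
Hunk 1: at line 7 remove [kwkb,wobey,msurf] add [njmjh,chd,mkgil] -> 14 lines: ufveb lgyw jrdu tsrgk lomru csyvo htt fkrvh njmjh chd mkgil dkwp lkzpm hiv
Hunk 2: at line 8 remove [chd,mkgil] add [kiofc,sfei] -> 14 lines: ufveb lgyw jrdu tsrgk lomru csyvo htt fkrvh njmjh kiofc sfei dkwp lkzpm hiv
Hunk 3: at line 6 remove [fkrvh,njmjh,kiofc] add [yci] -> 12 lines: ufveb lgyw jrdu tsrgk lomru csyvo htt yci sfei dkwp lkzpm hiv
Hunk 4: at line 4 remove [lomru,csyvo] add [xyud] -> 11 lines: ufveb lgyw jrdu tsrgk xyud htt yci sfei dkwp lkzpm hiv
Hunk 5: at line 6 remove [yci,sfei] add [mudl] -> 10 lines: ufveb lgyw jrdu tsrgk xyud htt mudl dkwp lkzpm hiv
Hunk 6: at line 5 remove [htt] add [bsfuj] -> 10 lines: ufveb lgyw jrdu tsrgk xyud bsfuj mudl dkwp lkzpm hiv
Final line 10: hiv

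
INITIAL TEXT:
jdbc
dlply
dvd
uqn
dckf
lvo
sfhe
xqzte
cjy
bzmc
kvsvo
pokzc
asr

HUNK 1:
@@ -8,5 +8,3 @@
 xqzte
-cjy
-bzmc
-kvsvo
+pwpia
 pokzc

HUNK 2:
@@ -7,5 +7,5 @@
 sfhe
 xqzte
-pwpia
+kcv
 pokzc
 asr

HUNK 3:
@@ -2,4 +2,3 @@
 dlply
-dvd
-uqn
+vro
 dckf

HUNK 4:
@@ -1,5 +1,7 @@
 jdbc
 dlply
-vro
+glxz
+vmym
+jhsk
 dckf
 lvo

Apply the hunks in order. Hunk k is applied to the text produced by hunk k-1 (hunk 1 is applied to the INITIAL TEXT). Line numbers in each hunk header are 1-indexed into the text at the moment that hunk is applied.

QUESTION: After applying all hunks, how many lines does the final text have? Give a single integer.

Hunk 1: at line 8 remove [cjy,bzmc,kvsvo] add [pwpia] -> 11 lines: jdbc dlply dvd uqn dckf lvo sfhe xqzte pwpia pokzc asr
Hunk 2: at line 7 remove [pwpia] add [kcv] -> 11 lines: jdbc dlply dvd uqn dckf lvo sfhe xqzte kcv pokzc asr
Hunk 3: at line 2 remove [dvd,uqn] add [vro] -> 10 lines: jdbc dlply vro dckf lvo sfhe xqzte kcv pokzc asr
Hunk 4: at line 1 remove [vro] add [glxz,vmym,jhsk] -> 12 lines: jdbc dlply glxz vmym jhsk dckf lvo sfhe xqzte kcv pokzc asr
Final line count: 12

Answer: 12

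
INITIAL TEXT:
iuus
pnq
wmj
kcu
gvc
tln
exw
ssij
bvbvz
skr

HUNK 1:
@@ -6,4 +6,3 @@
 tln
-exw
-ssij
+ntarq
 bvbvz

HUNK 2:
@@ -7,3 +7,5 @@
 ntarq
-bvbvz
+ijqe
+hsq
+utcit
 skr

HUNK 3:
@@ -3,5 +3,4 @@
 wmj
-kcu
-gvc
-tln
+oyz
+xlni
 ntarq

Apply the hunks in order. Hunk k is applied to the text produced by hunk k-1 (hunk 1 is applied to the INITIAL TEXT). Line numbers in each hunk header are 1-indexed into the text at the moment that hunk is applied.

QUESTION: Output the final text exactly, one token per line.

Answer: iuus
pnq
wmj
oyz
xlni
ntarq
ijqe
hsq
utcit
skr

Derivation:
Hunk 1: at line 6 remove [exw,ssij] add [ntarq] -> 9 lines: iuus pnq wmj kcu gvc tln ntarq bvbvz skr
Hunk 2: at line 7 remove [bvbvz] add [ijqe,hsq,utcit] -> 11 lines: iuus pnq wmj kcu gvc tln ntarq ijqe hsq utcit skr
Hunk 3: at line 3 remove [kcu,gvc,tln] add [oyz,xlni] -> 10 lines: iuus pnq wmj oyz xlni ntarq ijqe hsq utcit skr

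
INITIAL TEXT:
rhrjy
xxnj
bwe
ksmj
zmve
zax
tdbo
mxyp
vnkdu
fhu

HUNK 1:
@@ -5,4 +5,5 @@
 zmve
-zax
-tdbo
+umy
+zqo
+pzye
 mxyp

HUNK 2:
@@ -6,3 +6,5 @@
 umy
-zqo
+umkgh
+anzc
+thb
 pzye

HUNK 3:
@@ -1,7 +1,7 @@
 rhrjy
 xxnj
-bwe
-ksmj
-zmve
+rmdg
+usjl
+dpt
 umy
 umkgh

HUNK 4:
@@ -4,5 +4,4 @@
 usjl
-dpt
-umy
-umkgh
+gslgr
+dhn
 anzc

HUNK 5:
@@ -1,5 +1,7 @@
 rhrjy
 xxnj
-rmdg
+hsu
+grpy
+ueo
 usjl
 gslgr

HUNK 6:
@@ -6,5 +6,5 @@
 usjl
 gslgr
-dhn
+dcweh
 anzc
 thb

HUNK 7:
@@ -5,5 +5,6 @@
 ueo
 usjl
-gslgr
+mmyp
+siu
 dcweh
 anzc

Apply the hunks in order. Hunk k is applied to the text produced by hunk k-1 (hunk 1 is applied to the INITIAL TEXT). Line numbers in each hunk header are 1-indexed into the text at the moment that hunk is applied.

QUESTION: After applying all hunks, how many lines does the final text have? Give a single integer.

Hunk 1: at line 5 remove [zax,tdbo] add [umy,zqo,pzye] -> 11 lines: rhrjy xxnj bwe ksmj zmve umy zqo pzye mxyp vnkdu fhu
Hunk 2: at line 6 remove [zqo] add [umkgh,anzc,thb] -> 13 lines: rhrjy xxnj bwe ksmj zmve umy umkgh anzc thb pzye mxyp vnkdu fhu
Hunk 3: at line 1 remove [bwe,ksmj,zmve] add [rmdg,usjl,dpt] -> 13 lines: rhrjy xxnj rmdg usjl dpt umy umkgh anzc thb pzye mxyp vnkdu fhu
Hunk 4: at line 4 remove [dpt,umy,umkgh] add [gslgr,dhn] -> 12 lines: rhrjy xxnj rmdg usjl gslgr dhn anzc thb pzye mxyp vnkdu fhu
Hunk 5: at line 1 remove [rmdg] add [hsu,grpy,ueo] -> 14 lines: rhrjy xxnj hsu grpy ueo usjl gslgr dhn anzc thb pzye mxyp vnkdu fhu
Hunk 6: at line 6 remove [dhn] add [dcweh] -> 14 lines: rhrjy xxnj hsu grpy ueo usjl gslgr dcweh anzc thb pzye mxyp vnkdu fhu
Hunk 7: at line 5 remove [gslgr] add [mmyp,siu] -> 15 lines: rhrjy xxnj hsu grpy ueo usjl mmyp siu dcweh anzc thb pzye mxyp vnkdu fhu
Final line count: 15

Answer: 15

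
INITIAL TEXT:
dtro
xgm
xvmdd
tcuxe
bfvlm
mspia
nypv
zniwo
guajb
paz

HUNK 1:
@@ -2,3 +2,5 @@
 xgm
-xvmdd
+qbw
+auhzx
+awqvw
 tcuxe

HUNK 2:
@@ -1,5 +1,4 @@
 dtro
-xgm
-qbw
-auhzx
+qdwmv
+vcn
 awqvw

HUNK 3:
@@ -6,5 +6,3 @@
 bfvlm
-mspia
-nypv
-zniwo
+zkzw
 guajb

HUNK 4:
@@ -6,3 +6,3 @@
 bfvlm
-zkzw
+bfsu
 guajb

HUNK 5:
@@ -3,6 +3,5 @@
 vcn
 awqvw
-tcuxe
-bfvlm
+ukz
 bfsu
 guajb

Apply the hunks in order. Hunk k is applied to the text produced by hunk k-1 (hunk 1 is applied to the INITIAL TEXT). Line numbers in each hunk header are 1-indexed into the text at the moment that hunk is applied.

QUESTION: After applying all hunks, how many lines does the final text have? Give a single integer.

Hunk 1: at line 2 remove [xvmdd] add [qbw,auhzx,awqvw] -> 12 lines: dtro xgm qbw auhzx awqvw tcuxe bfvlm mspia nypv zniwo guajb paz
Hunk 2: at line 1 remove [xgm,qbw,auhzx] add [qdwmv,vcn] -> 11 lines: dtro qdwmv vcn awqvw tcuxe bfvlm mspia nypv zniwo guajb paz
Hunk 3: at line 6 remove [mspia,nypv,zniwo] add [zkzw] -> 9 lines: dtro qdwmv vcn awqvw tcuxe bfvlm zkzw guajb paz
Hunk 4: at line 6 remove [zkzw] add [bfsu] -> 9 lines: dtro qdwmv vcn awqvw tcuxe bfvlm bfsu guajb paz
Hunk 5: at line 3 remove [tcuxe,bfvlm] add [ukz] -> 8 lines: dtro qdwmv vcn awqvw ukz bfsu guajb paz
Final line count: 8

Answer: 8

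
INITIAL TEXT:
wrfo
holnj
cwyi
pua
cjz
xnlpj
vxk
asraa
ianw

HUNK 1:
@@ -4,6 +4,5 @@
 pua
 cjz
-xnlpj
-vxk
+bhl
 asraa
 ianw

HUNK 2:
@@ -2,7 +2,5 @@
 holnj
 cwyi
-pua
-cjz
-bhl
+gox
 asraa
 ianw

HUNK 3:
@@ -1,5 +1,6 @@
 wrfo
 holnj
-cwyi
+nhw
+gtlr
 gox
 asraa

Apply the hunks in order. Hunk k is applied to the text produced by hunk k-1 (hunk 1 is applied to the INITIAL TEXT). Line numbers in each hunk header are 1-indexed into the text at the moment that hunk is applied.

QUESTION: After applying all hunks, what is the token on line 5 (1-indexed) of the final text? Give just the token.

Hunk 1: at line 4 remove [xnlpj,vxk] add [bhl] -> 8 lines: wrfo holnj cwyi pua cjz bhl asraa ianw
Hunk 2: at line 2 remove [pua,cjz,bhl] add [gox] -> 6 lines: wrfo holnj cwyi gox asraa ianw
Hunk 3: at line 1 remove [cwyi] add [nhw,gtlr] -> 7 lines: wrfo holnj nhw gtlr gox asraa ianw
Final line 5: gox

Answer: gox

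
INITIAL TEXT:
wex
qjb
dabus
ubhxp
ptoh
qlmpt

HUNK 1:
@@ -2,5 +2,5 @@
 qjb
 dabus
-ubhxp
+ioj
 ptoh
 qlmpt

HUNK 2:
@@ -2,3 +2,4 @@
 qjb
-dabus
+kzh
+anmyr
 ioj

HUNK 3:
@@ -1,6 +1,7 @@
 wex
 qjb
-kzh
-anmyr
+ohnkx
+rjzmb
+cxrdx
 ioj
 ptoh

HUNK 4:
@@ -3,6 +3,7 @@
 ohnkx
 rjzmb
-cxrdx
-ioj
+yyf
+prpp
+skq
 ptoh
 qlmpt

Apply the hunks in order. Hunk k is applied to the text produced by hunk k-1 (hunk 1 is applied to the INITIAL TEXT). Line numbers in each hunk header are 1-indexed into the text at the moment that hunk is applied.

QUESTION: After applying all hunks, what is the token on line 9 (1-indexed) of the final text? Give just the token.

Hunk 1: at line 2 remove [ubhxp] add [ioj] -> 6 lines: wex qjb dabus ioj ptoh qlmpt
Hunk 2: at line 2 remove [dabus] add [kzh,anmyr] -> 7 lines: wex qjb kzh anmyr ioj ptoh qlmpt
Hunk 3: at line 1 remove [kzh,anmyr] add [ohnkx,rjzmb,cxrdx] -> 8 lines: wex qjb ohnkx rjzmb cxrdx ioj ptoh qlmpt
Hunk 4: at line 3 remove [cxrdx,ioj] add [yyf,prpp,skq] -> 9 lines: wex qjb ohnkx rjzmb yyf prpp skq ptoh qlmpt
Final line 9: qlmpt

Answer: qlmpt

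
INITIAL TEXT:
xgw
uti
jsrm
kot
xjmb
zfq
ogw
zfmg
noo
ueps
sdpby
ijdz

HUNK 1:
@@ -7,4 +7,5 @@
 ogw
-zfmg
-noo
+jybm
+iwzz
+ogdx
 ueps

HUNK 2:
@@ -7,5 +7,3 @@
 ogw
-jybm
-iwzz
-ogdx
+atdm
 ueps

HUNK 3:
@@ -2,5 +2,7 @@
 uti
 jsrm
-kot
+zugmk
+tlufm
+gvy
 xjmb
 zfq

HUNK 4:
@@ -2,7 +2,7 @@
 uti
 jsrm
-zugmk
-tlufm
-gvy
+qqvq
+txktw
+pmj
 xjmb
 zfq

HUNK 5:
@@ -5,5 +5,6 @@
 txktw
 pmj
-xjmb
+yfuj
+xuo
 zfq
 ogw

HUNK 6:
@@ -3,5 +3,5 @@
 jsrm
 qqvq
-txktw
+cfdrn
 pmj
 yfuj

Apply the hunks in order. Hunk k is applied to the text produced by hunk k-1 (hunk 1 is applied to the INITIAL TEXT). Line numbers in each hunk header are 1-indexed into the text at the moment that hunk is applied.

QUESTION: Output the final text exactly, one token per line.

Answer: xgw
uti
jsrm
qqvq
cfdrn
pmj
yfuj
xuo
zfq
ogw
atdm
ueps
sdpby
ijdz

Derivation:
Hunk 1: at line 7 remove [zfmg,noo] add [jybm,iwzz,ogdx] -> 13 lines: xgw uti jsrm kot xjmb zfq ogw jybm iwzz ogdx ueps sdpby ijdz
Hunk 2: at line 7 remove [jybm,iwzz,ogdx] add [atdm] -> 11 lines: xgw uti jsrm kot xjmb zfq ogw atdm ueps sdpby ijdz
Hunk 3: at line 2 remove [kot] add [zugmk,tlufm,gvy] -> 13 lines: xgw uti jsrm zugmk tlufm gvy xjmb zfq ogw atdm ueps sdpby ijdz
Hunk 4: at line 2 remove [zugmk,tlufm,gvy] add [qqvq,txktw,pmj] -> 13 lines: xgw uti jsrm qqvq txktw pmj xjmb zfq ogw atdm ueps sdpby ijdz
Hunk 5: at line 5 remove [xjmb] add [yfuj,xuo] -> 14 lines: xgw uti jsrm qqvq txktw pmj yfuj xuo zfq ogw atdm ueps sdpby ijdz
Hunk 6: at line 3 remove [txktw] add [cfdrn] -> 14 lines: xgw uti jsrm qqvq cfdrn pmj yfuj xuo zfq ogw atdm ueps sdpby ijdz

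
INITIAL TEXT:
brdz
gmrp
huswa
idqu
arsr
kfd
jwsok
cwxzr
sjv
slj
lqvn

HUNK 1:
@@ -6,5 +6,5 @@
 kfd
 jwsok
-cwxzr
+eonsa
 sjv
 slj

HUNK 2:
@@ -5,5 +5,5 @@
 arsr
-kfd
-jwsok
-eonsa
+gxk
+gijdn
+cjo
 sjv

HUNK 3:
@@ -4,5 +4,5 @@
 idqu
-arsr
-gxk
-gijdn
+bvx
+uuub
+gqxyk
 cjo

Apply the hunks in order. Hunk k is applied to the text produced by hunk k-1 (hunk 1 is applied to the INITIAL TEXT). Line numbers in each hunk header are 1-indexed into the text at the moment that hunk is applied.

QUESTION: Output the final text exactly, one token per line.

Answer: brdz
gmrp
huswa
idqu
bvx
uuub
gqxyk
cjo
sjv
slj
lqvn

Derivation:
Hunk 1: at line 6 remove [cwxzr] add [eonsa] -> 11 lines: brdz gmrp huswa idqu arsr kfd jwsok eonsa sjv slj lqvn
Hunk 2: at line 5 remove [kfd,jwsok,eonsa] add [gxk,gijdn,cjo] -> 11 lines: brdz gmrp huswa idqu arsr gxk gijdn cjo sjv slj lqvn
Hunk 3: at line 4 remove [arsr,gxk,gijdn] add [bvx,uuub,gqxyk] -> 11 lines: brdz gmrp huswa idqu bvx uuub gqxyk cjo sjv slj lqvn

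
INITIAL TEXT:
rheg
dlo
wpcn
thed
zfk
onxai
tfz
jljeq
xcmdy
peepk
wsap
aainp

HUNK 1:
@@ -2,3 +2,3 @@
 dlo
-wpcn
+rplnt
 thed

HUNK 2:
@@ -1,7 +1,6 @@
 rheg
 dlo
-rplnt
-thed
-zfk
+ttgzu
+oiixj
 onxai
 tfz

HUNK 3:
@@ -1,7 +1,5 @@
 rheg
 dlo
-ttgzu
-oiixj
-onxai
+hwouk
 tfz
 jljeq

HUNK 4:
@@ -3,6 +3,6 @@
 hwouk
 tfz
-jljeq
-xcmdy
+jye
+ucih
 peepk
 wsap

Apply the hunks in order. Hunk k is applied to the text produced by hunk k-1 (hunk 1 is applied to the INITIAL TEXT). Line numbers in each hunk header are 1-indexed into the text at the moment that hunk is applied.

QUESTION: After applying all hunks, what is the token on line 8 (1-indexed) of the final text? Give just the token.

Hunk 1: at line 2 remove [wpcn] add [rplnt] -> 12 lines: rheg dlo rplnt thed zfk onxai tfz jljeq xcmdy peepk wsap aainp
Hunk 2: at line 1 remove [rplnt,thed,zfk] add [ttgzu,oiixj] -> 11 lines: rheg dlo ttgzu oiixj onxai tfz jljeq xcmdy peepk wsap aainp
Hunk 3: at line 1 remove [ttgzu,oiixj,onxai] add [hwouk] -> 9 lines: rheg dlo hwouk tfz jljeq xcmdy peepk wsap aainp
Hunk 4: at line 3 remove [jljeq,xcmdy] add [jye,ucih] -> 9 lines: rheg dlo hwouk tfz jye ucih peepk wsap aainp
Final line 8: wsap

Answer: wsap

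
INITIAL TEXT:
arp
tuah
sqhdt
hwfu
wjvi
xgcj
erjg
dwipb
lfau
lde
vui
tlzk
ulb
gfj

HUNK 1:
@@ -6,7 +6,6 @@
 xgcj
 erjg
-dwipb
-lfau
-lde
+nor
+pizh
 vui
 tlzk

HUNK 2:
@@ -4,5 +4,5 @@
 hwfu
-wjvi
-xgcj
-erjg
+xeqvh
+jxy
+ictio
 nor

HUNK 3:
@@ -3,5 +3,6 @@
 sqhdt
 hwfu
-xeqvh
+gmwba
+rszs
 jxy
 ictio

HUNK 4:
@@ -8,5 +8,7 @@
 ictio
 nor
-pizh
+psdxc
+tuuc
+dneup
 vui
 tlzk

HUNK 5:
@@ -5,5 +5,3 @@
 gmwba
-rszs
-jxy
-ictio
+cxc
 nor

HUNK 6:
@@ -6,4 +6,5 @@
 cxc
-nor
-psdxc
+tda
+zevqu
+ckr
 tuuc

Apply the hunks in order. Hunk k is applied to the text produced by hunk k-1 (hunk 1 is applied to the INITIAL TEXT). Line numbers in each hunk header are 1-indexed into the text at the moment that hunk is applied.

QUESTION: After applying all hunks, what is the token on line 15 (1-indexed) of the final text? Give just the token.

Hunk 1: at line 6 remove [dwipb,lfau,lde] add [nor,pizh] -> 13 lines: arp tuah sqhdt hwfu wjvi xgcj erjg nor pizh vui tlzk ulb gfj
Hunk 2: at line 4 remove [wjvi,xgcj,erjg] add [xeqvh,jxy,ictio] -> 13 lines: arp tuah sqhdt hwfu xeqvh jxy ictio nor pizh vui tlzk ulb gfj
Hunk 3: at line 3 remove [xeqvh] add [gmwba,rszs] -> 14 lines: arp tuah sqhdt hwfu gmwba rszs jxy ictio nor pizh vui tlzk ulb gfj
Hunk 4: at line 8 remove [pizh] add [psdxc,tuuc,dneup] -> 16 lines: arp tuah sqhdt hwfu gmwba rszs jxy ictio nor psdxc tuuc dneup vui tlzk ulb gfj
Hunk 5: at line 5 remove [rszs,jxy,ictio] add [cxc] -> 14 lines: arp tuah sqhdt hwfu gmwba cxc nor psdxc tuuc dneup vui tlzk ulb gfj
Hunk 6: at line 6 remove [nor,psdxc] add [tda,zevqu,ckr] -> 15 lines: arp tuah sqhdt hwfu gmwba cxc tda zevqu ckr tuuc dneup vui tlzk ulb gfj
Final line 15: gfj

Answer: gfj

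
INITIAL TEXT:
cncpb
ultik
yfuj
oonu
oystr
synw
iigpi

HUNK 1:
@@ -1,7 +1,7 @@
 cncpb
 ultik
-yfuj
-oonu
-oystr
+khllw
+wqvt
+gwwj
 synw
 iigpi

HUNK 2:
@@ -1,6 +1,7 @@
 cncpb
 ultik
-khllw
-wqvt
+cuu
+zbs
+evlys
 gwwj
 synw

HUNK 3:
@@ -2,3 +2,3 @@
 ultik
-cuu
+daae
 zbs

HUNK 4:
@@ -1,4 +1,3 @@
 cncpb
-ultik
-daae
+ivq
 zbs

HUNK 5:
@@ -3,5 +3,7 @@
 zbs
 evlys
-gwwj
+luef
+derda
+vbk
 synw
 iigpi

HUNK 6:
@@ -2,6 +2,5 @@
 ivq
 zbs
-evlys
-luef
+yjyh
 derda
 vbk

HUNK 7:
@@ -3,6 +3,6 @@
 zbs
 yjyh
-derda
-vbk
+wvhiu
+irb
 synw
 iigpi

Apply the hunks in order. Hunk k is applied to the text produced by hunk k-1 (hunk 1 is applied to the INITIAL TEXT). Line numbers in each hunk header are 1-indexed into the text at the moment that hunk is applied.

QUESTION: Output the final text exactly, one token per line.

Hunk 1: at line 1 remove [yfuj,oonu,oystr] add [khllw,wqvt,gwwj] -> 7 lines: cncpb ultik khllw wqvt gwwj synw iigpi
Hunk 2: at line 1 remove [khllw,wqvt] add [cuu,zbs,evlys] -> 8 lines: cncpb ultik cuu zbs evlys gwwj synw iigpi
Hunk 3: at line 2 remove [cuu] add [daae] -> 8 lines: cncpb ultik daae zbs evlys gwwj synw iigpi
Hunk 4: at line 1 remove [ultik,daae] add [ivq] -> 7 lines: cncpb ivq zbs evlys gwwj synw iigpi
Hunk 5: at line 3 remove [gwwj] add [luef,derda,vbk] -> 9 lines: cncpb ivq zbs evlys luef derda vbk synw iigpi
Hunk 6: at line 2 remove [evlys,luef] add [yjyh] -> 8 lines: cncpb ivq zbs yjyh derda vbk synw iigpi
Hunk 7: at line 3 remove [derda,vbk] add [wvhiu,irb] -> 8 lines: cncpb ivq zbs yjyh wvhiu irb synw iigpi

Answer: cncpb
ivq
zbs
yjyh
wvhiu
irb
synw
iigpi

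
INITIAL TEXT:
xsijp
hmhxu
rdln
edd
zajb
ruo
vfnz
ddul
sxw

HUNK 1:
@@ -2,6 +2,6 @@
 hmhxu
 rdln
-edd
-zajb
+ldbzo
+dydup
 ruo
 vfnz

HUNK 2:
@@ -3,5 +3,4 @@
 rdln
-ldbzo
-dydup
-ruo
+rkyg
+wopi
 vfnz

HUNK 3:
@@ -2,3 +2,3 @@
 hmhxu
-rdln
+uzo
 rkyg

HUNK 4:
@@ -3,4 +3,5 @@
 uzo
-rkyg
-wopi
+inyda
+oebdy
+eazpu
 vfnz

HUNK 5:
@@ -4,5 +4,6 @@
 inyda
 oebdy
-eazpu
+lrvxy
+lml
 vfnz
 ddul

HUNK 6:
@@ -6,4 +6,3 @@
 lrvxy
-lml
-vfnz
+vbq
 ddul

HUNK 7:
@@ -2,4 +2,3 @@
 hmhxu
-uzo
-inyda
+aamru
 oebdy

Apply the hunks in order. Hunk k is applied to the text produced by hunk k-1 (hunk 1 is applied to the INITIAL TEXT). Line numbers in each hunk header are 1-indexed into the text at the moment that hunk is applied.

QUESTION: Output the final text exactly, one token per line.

Answer: xsijp
hmhxu
aamru
oebdy
lrvxy
vbq
ddul
sxw

Derivation:
Hunk 1: at line 2 remove [edd,zajb] add [ldbzo,dydup] -> 9 lines: xsijp hmhxu rdln ldbzo dydup ruo vfnz ddul sxw
Hunk 2: at line 3 remove [ldbzo,dydup,ruo] add [rkyg,wopi] -> 8 lines: xsijp hmhxu rdln rkyg wopi vfnz ddul sxw
Hunk 3: at line 2 remove [rdln] add [uzo] -> 8 lines: xsijp hmhxu uzo rkyg wopi vfnz ddul sxw
Hunk 4: at line 3 remove [rkyg,wopi] add [inyda,oebdy,eazpu] -> 9 lines: xsijp hmhxu uzo inyda oebdy eazpu vfnz ddul sxw
Hunk 5: at line 4 remove [eazpu] add [lrvxy,lml] -> 10 lines: xsijp hmhxu uzo inyda oebdy lrvxy lml vfnz ddul sxw
Hunk 6: at line 6 remove [lml,vfnz] add [vbq] -> 9 lines: xsijp hmhxu uzo inyda oebdy lrvxy vbq ddul sxw
Hunk 7: at line 2 remove [uzo,inyda] add [aamru] -> 8 lines: xsijp hmhxu aamru oebdy lrvxy vbq ddul sxw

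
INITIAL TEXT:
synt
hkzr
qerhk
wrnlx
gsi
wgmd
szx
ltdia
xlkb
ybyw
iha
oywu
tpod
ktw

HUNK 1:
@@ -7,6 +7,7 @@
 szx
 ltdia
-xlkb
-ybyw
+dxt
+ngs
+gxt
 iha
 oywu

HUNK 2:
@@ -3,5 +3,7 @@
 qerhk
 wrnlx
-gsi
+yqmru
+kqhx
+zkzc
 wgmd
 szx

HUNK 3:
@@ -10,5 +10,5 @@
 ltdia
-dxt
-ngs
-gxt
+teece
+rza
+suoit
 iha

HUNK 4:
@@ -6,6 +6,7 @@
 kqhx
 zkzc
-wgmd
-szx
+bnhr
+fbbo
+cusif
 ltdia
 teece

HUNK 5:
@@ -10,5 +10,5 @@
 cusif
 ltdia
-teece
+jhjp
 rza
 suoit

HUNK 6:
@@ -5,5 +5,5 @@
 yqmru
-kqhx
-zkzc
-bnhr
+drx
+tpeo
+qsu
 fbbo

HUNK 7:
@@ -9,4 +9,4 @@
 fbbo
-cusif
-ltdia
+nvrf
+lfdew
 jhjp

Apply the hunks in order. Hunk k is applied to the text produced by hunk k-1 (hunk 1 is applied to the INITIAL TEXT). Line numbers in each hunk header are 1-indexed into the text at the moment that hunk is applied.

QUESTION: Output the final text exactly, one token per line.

Answer: synt
hkzr
qerhk
wrnlx
yqmru
drx
tpeo
qsu
fbbo
nvrf
lfdew
jhjp
rza
suoit
iha
oywu
tpod
ktw

Derivation:
Hunk 1: at line 7 remove [xlkb,ybyw] add [dxt,ngs,gxt] -> 15 lines: synt hkzr qerhk wrnlx gsi wgmd szx ltdia dxt ngs gxt iha oywu tpod ktw
Hunk 2: at line 3 remove [gsi] add [yqmru,kqhx,zkzc] -> 17 lines: synt hkzr qerhk wrnlx yqmru kqhx zkzc wgmd szx ltdia dxt ngs gxt iha oywu tpod ktw
Hunk 3: at line 10 remove [dxt,ngs,gxt] add [teece,rza,suoit] -> 17 lines: synt hkzr qerhk wrnlx yqmru kqhx zkzc wgmd szx ltdia teece rza suoit iha oywu tpod ktw
Hunk 4: at line 6 remove [wgmd,szx] add [bnhr,fbbo,cusif] -> 18 lines: synt hkzr qerhk wrnlx yqmru kqhx zkzc bnhr fbbo cusif ltdia teece rza suoit iha oywu tpod ktw
Hunk 5: at line 10 remove [teece] add [jhjp] -> 18 lines: synt hkzr qerhk wrnlx yqmru kqhx zkzc bnhr fbbo cusif ltdia jhjp rza suoit iha oywu tpod ktw
Hunk 6: at line 5 remove [kqhx,zkzc,bnhr] add [drx,tpeo,qsu] -> 18 lines: synt hkzr qerhk wrnlx yqmru drx tpeo qsu fbbo cusif ltdia jhjp rza suoit iha oywu tpod ktw
Hunk 7: at line 9 remove [cusif,ltdia] add [nvrf,lfdew] -> 18 lines: synt hkzr qerhk wrnlx yqmru drx tpeo qsu fbbo nvrf lfdew jhjp rza suoit iha oywu tpod ktw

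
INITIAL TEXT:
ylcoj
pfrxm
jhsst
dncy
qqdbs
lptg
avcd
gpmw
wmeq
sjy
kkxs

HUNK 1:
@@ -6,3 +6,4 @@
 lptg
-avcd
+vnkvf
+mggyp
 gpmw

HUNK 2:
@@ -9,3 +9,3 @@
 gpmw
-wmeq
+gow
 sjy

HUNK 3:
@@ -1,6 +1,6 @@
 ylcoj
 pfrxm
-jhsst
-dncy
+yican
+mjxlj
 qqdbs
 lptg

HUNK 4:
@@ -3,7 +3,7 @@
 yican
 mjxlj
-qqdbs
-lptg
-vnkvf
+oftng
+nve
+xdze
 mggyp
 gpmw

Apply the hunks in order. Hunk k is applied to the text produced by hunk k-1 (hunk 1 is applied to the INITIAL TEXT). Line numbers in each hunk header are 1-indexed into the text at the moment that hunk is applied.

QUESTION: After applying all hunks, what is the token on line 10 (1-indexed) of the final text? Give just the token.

Answer: gow

Derivation:
Hunk 1: at line 6 remove [avcd] add [vnkvf,mggyp] -> 12 lines: ylcoj pfrxm jhsst dncy qqdbs lptg vnkvf mggyp gpmw wmeq sjy kkxs
Hunk 2: at line 9 remove [wmeq] add [gow] -> 12 lines: ylcoj pfrxm jhsst dncy qqdbs lptg vnkvf mggyp gpmw gow sjy kkxs
Hunk 3: at line 1 remove [jhsst,dncy] add [yican,mjxlj] -> 12 lines: ylcoj pfrxm yican mjxlj qqdbs lptg vnkvf mggyp gpmw gow sjy kkxs
Hunk 4: at line 3 remove [qqdbs,lptg,vnkvf] add [oftng,nve,xdze] -> 12 lines: ylcoj pfrxm yican mjxlj oftng nve xdze mggyp gpmw gow sjy kkxs
Final line 10: gow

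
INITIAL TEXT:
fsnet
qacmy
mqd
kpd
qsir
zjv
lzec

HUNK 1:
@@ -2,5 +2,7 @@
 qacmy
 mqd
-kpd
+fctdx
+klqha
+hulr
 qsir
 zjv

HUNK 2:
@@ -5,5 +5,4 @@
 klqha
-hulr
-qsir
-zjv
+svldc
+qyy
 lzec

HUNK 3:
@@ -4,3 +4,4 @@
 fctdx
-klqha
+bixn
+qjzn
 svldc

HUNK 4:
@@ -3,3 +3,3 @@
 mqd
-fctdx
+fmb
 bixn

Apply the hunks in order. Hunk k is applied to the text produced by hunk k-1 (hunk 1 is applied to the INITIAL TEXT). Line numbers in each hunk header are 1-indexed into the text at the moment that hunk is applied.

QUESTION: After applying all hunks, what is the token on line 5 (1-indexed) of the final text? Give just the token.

Hunk 1: at line 2 remove [kpd] add [fctdx,klqha,hulr] -> 9 lines: fsnet qacmy mqd fctdx klqha hulr qsir zjv lzec
Hunk 2: at line 5 remove [hulr,qsir,zjv] add [svldc,qyy] -> 8 lines: fsnet qacmy mqd fctdx klqha svldc qyy lzec
Hunk 3: at line 4 remove [klqha] add [bixn,qjzn] -> 9 lines: fsnet qacmy mqd fctdx bixn qjzn svldc qyy lzec
Hunk 4: at line 3 remove [fctdx] add [fmb] -> 9 lines: fsnet qacmy mqd fmb bixn qjzn svldc qyy lzec
Final line 5: bixn

Answer: bixn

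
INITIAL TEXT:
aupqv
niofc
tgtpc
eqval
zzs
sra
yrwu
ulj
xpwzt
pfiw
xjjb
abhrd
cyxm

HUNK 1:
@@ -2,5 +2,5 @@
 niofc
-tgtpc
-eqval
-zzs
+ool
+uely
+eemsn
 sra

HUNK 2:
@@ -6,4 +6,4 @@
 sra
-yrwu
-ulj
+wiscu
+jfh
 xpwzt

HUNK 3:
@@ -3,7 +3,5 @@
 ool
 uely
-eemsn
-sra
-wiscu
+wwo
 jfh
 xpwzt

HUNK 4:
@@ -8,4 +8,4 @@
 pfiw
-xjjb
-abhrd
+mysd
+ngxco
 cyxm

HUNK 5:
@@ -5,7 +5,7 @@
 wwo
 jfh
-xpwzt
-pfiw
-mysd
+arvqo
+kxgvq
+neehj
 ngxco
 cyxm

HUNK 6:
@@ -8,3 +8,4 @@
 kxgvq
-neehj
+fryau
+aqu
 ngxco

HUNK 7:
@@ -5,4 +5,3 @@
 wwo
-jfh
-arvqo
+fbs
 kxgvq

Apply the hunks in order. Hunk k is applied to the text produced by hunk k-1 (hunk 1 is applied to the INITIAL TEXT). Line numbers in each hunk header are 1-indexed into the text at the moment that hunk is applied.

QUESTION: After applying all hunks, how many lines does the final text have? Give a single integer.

Answer: 11

Derivation:
Hunk 1: at line 2 remove [tgtpc,eqval,zzs] add [ool,uely,eemsn] -> 13 lines: aupqv niofc ool uely eemsn sra yrwu ulj xpwzt pfiw xjjb abhrd cyxm
Hunk 2: at line 6 remove [yrwu,ulj] add [wiscu,jfh] -> 13 lines: aupqv niofc ool uely eemsn sra wiscu jfh xpwzt pfiw xjjb abhrd cyxm
Hunk 3: at line 3 remove [eemsn,sra,wiscu] add [wwo] -> 11 lines: aupqv niofc ool uely wwo jfh xpwzt pfiw xjjb abhrd cyxm
Hunk 4: at line 8 remove [xjjb,abhrd] add [mysd,ngxco] -> 11 lines: aupqv niofc ool uely wwo jfh xpwzt pfiw mysd ngxco cyxm
Hunk 5: at line 5 remove [xpwzt,pfiw,mysd] add [arvqo,kxgvq,neehj] -> 11 lines: aupqv niofc ool uely wwo jfh arvqo kxgvq neehj ngxco cyxm
Hunk 6: at line 8 remove [neehj] add [fryau,aqu] -> 12 lines: aupqv niofc ool uely wwo jfh arvqo kxgvq fryau aqu ngxco cyxm
Hunk 7: at line 5 remove [jfh,arvqo] add [fbs] -> 11 lines: aupqv niofc ool uely wwo fbs kxgvq fryau aqu ngxco cyxm
Final line count: 11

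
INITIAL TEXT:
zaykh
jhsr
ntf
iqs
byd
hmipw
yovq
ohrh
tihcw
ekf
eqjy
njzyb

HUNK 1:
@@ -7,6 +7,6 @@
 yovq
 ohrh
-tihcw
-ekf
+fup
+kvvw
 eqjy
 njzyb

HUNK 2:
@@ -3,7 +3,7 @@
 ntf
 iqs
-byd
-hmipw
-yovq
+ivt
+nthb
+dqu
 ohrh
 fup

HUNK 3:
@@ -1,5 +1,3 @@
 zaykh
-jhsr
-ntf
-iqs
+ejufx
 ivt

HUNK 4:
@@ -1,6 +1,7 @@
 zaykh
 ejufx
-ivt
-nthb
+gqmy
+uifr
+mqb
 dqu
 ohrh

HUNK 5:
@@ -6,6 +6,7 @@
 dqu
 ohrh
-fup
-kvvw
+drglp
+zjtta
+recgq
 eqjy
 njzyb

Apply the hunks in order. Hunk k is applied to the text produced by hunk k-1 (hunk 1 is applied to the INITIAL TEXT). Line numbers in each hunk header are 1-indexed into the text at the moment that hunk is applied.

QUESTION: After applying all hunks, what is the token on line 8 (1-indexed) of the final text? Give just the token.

Answer: drglp

Derivation:
Hunk 1: at line 7 remove [tihcw,ekf] add [fup,kvvw] -> 12 lines: zaykh jhsr ntf iqs byd hmipw yovq ohrh fup kvvw eqjy njzyb
Hunk 2: at line 3 remove [byd,hmipw,yovq] add [ivt,nthb,dqu] -> 12 lines: zaykh jhsr ntf iqs ivt nthb dqu ohrh fup kvvw eqjy njzyb
Hunk 3: at line 1 remove [jhsr,ntf,iqs] add [ejufx] -> 10 lines: zaykh ejufx ivt nthb dqu ohrh fup kvvw eqjy njzyb
Hunk 4: at line 1 remove [ivt,nthb] add [gqmy,uifr,mqb] -> 11 lines: zaykh ejufx gqmy uifr mqb dqu ohrh fup kvvw eqjy njzyb
Hunk 5: at line 6 remove [fup,kvvw] add [drglp,zjtta,recgq] -> 12 lines: zaykh ejufx gqmy uifr mqb dqu ohrh drglp zjtta recgq eqjy njzyb
Final line 8: drglp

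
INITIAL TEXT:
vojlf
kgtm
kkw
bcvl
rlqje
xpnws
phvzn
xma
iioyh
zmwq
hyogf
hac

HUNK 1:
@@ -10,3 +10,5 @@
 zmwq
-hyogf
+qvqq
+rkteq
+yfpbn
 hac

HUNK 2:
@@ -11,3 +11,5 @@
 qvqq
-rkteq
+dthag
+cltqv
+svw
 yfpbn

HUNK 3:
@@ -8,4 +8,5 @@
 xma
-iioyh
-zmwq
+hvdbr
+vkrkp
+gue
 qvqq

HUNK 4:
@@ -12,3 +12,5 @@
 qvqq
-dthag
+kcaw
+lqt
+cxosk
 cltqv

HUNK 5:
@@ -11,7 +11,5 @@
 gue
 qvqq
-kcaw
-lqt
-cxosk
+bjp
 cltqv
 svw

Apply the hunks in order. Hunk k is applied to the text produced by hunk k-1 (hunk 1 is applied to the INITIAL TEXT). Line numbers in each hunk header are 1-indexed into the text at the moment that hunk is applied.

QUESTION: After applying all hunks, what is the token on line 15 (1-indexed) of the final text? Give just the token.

Hunk 1: at line 10 remove [hyogf] add [qvqq,rkteq,yfpbn] -> 14 lines: vojlf kgtm kkw bcvl rlqje xpnws phvzn xma iioyh zmwq qvqq rkteq yfpbn hac
Hunk 2: at line 11 remove [rkteq] add [dthag,cltqv,svw] -> 16 lines: vojlf kgtm kkw bcvl rlqje xpnws phvzn xma iioyh zmwq qvqq dthag cltqv svw yfpbn hac
Hunk 3: at line 8 remove [iioyh,zmwq] add [hvdbr,vkrkp,gue] -> 17 lines: vojlf kgtm kkw bcvl rlqje xpnws phvzn xma hvdbr vkrkp gue qvqq dthag cltqv svw yfpbn hac
Hunk 4: at line 12 remove [dthag] add [kcaw,lqt,cxosk] -> 19 lines: vojlf kgtm kkw bcvl rlqje xpnws phvzn xma hvdbr vkrkp gue qvqq kcaw lqt cxosk cltqv svw yfpbn hac
Hunk 5: at line 11 remove [kcaw,lqt,cxosk] add [bjp] -> 17 lines: vojlf kgtm kkw bcvl rlqje xpnws phvzn xma hvdbr vkrkp gue qvqq bjp cltqv svw yfpbn hac
Final line 15: svw

Answer: svw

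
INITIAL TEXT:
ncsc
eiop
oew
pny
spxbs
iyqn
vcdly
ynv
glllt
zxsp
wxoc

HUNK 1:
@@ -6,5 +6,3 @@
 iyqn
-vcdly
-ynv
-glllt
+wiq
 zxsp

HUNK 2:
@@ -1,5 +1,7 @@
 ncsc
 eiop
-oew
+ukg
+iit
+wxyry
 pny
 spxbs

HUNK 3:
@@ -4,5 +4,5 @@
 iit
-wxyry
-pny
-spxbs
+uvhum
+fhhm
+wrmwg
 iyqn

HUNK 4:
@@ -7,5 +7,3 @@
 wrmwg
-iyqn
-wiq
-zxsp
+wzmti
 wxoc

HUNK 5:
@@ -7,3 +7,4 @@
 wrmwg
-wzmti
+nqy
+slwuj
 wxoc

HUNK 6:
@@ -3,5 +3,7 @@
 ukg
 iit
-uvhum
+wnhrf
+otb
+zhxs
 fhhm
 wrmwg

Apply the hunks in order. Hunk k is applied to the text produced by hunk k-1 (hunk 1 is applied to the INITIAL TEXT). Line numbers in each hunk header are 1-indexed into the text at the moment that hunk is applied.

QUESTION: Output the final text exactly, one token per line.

Hunk 1: at line 6 remove [vcdly,ynv,glllt] add [wiq] -> 9 lines: ncsc eiop oew pny spxbs iyqn wiq zxsp wxoc
Hunk 2: at line 1 remove [oew] add [ukg,iit,wxyry] -> 11 lines: ncsc eiop ukg iit wxyry pny spxbs iyqn wiq zxsp wxoc
Hunk 3: at line 4 remove [wxyry,pny,spxbs] add [uvhum,fhhm,wrmwg] -> 11 lines: ncsc eiop ukg iit uvhum fhhm wrmwg iyqn wiq zxsp wxoc
Hunk 4: at line 7 remove [iyqn,wiq,zxsp] add [wzmti] -> 9 lines: ncsc eiop ukg iit uvhum fhhm wrmwg wzmti wxoc
Hunk 5: at line 7 remove [wzmti] add [nqy,slwuj] -> 10 lines: ncsc eiop ukg iit uvhum fhhm wrmwg nqy slwuj wxoc
Hunk 6: at line 3 remove [uvhum] add [wnhrf,otb,zhxs] -> 12 lines: ncsc eiop ukg iit wnhrf otb zhxs fhhm wrmwg nqy slwuj wxoc

Answer: ncsc
eiop
ukg
iit
wnhrf
otb
zhxs
fhhm
wrmwg
nqy
slwuj
wxoc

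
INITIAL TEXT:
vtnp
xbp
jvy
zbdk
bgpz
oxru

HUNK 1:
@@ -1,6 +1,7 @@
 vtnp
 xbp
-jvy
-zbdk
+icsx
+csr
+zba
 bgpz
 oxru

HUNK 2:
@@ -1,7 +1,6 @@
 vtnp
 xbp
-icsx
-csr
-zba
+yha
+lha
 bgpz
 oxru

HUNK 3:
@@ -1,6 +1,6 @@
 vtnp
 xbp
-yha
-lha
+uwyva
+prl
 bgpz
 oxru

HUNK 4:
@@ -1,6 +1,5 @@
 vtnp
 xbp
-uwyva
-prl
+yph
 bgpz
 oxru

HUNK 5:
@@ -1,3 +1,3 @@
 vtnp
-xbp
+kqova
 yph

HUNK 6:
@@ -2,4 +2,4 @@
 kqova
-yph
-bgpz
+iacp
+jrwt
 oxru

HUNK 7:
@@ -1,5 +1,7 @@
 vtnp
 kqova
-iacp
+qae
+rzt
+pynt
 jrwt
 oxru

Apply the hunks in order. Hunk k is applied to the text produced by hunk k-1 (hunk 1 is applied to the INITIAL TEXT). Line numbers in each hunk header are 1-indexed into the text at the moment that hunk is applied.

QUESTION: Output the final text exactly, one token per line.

Answer: vtnp
kqova
qae
rzt
pynt
jrwt
oxru

Derivation:
Hunk 1: at line 1 remove [jvy,zbdk] add [icsx,csr,zba] -> 7 lines: vtnp xbp icsx csr zba bgpz oxru
Hunk 2: at line 1 remove [icsx,csr,zba] add [yha,lha] -> 6 lines: vtnp xbp yha lha bgpz oxru
Hunk 3: at line 1 remove [yha,lha] add [uwyva,prl] -> 6 lines: vtnp xbp uwyva prl bgpz oxru
Hunk 4: at line 1 remove [uwyva,prl] add [yph] -> 5 lines: vtnp xbp yph bgpz oxru
Hunk 5: at line 1 remove [xbp] add [kqova] -> 5 lines: vtnp kqova yph bgpz oxru
Hunk 6: at line 2 remove [yph,bgpz] add [iacp,jrwt] -> 5 lines: vtnp kqova iacp jrwt oxru
Hunk 7: at line 1 remove [iacp] add [qae,rzt,pynt] -> 7 lines: vtnp kqova qae rzt pynt jrwt oxru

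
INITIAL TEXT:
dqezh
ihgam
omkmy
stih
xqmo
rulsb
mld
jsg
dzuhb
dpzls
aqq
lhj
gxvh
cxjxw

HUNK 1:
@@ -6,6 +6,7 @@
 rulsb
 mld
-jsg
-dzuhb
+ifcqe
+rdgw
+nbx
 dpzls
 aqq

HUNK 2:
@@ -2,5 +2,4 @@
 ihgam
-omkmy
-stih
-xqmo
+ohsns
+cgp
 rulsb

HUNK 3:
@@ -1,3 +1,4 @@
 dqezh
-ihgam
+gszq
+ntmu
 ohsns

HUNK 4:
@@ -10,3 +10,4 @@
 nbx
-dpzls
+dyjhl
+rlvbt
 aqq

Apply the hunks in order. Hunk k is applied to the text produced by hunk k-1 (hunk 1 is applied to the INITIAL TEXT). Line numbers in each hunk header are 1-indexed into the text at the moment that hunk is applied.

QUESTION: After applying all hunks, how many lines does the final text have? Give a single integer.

Hunk 1: at line 6 remove [jsg,dzuhb] add [ifcqe,rdgw,nbx] -> 15 lines: dqezh ihgam omkmy stih xqmo rulsb mld ifcqe rdgw nbx dpzls aqq lhj gxvh cxjxw
Hunk 2: at line 2 remove [omkmy,stih,xqmo] add [ohsns,cgp] -> 14 lines: dqezh ihgam ohsns cgp rulsb mld ifcqe rdgw nbx dpzls aqq lhj gxvh cxjxw
Hunk 3: at line 1 remove [ihgam] add [gszq,ntmu] -> 15 lines: dqezh gszq ntmu ohsns cgp rulsb mld ifcqe rdgw nbx dpzls aqq lhj gxvh cxjxw
Hunk 4: at line 10 remove [dpzls] add [dyjhl,rlvbt] -> 16 lines: dqezh gszq ntmu ohsns cgp rulsb mld ifcqe rdgw nbx dyjhl rlvbt aqq lhj gxvh cxjxw
Final line count: 16

Answer: 16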